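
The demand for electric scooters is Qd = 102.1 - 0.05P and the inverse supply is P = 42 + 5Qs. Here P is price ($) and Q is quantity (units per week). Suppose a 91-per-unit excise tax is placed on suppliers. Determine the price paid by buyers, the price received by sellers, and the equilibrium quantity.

In direct form, Qs = -8.4 + 0.2P.
The tax drives a wedge P_b - P_s = 91. Substituting P_s = P_b - 91 into supply: Qs = -26.6 + 0.2P_b.
Equate demand and the shifted supply: 102.1 - 0.05P_b = -26.6 + 0.2P_b, giving 0.25P_b = 128.7, so P_b = 514.8.
Then P_s = 514.8 - 91 = 423.8 and Q = 102.1 - 0.05(514.8) = 76.36.

P_b = 514.8, P_s = 423.8, Q = 76.36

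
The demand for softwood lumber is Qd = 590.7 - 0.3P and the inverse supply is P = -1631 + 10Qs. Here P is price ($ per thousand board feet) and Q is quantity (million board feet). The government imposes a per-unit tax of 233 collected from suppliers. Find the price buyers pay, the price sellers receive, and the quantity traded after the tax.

P_b = 1127.25, P_s = 894.25, Q = 252.525

In direct form, Qs = 163.1 + 0.1P.
The tax drives a wedge P_b - P_s = 233. Substituting P_s = P_b - 233 into supply: Qs = 139.8 + 0.1P_b.
Market clearing requires 590.7 - 0.3P_b = 139.8 + 0.1P_b; hence 450.9 = 0.4P_b and P_b = 1127.25.
So P_s = 894.25 and the quantity traded is Q = 590.7 - 0.3(1127.25) = 252.525.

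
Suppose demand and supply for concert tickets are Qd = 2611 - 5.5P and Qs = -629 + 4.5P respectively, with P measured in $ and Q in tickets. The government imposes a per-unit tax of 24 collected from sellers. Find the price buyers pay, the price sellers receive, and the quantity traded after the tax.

Sellers keep P_s = P_b - 24 per unit, so supply in terms of the buyer price is Qs = -737 + 4.5P_b.
Set Qd = Qs: 2611 - 5.5P_b = -737 + 4.5P_b, so 3348 = 10P_b and P_b = 334.8.
Then P_s = 334.8 - 24 = 310.8 and Q = 2611 - 5.5(334.8) = 769.6.

P_b = 334.8, P_s = 310.8, Q = 769.6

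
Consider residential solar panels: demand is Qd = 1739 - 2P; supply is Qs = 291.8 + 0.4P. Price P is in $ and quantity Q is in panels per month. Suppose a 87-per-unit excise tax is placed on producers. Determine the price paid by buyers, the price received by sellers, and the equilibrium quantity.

Producers keep P_s = P_b - 87 per unit, so supply in terms of the buyer price is Qs = 257 + 0.4P_b.
Equate demand and the shifted supply: 1739 - 2P_b = 257 + 0.4P_b, giving 2.4P_b = 1482, so P_b = 617.5.
Then P_s = 617.5 - 87 = 530.5 and Q = 1739 - 2(617.5) = 504.

P_b = 617.5, P_s = 530.5, Q = 504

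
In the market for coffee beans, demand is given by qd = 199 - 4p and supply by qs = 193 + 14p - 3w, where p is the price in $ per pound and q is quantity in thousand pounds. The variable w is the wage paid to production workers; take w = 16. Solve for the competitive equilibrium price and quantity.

With w = 16, supply is qs = 145 + 14p.
Equating demand and supply, 199 - 4p = 145 + 14p gives 18p = 54, so p* = 3.
Plugging p* into demand: q* = 199 - 4(3) = 187.

p* = 3, q* = 187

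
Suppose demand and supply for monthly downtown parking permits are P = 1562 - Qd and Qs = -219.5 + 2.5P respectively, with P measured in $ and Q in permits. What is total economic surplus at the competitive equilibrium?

Total surplus = 776166.3

Inverting to quantity form: Qd = 1562 - P.
Equating demand and supply, 1562 - P = -219.5 + 2.5P gives 3.5P = 1781.5, so P* = 509.
From the demand curve, Q* = 1562 - 509 = 1053.
Demand choke price = 1562; supply choke price = 87.8. CS = ½(1562 - 509)(1053) = 554404.5; PS = ½(509 - 87.8)(1053) = 221761.8. Total surplus = 776166.3.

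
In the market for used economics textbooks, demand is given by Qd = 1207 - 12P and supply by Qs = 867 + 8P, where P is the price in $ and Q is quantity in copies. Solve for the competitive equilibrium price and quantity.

P* = 17, Q* = 1003

At equilibrium Qd = Qs, so 1207 - 12P = 867 + 8P; collecting terms, 340 = 20P and P* = 17.
From the demand curve, Q* = 1207 - 12(17) = 1003.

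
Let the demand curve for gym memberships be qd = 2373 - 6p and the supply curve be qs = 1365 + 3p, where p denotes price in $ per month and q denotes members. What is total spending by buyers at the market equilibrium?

Equating demand and supply, 2373 - 6p = 1365 + 3p gives 9p = 1008, so p* = 112.
Substitute back: q* = 2373 - 6(112) = 1701.
Total spending by buyers = p* × q* = 112 × 1701 = 190512.

Total spending by buyers = 190512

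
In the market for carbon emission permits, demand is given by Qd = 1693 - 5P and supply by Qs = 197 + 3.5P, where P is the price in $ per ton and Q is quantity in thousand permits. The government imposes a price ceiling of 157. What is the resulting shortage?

Shortage = 161.5

Evaluating both curves at the ceiling price 157 gives Qd = 908, Qs = 746.5.
Shortage = Qd - Qs = 908 - 746.5 = 161.5.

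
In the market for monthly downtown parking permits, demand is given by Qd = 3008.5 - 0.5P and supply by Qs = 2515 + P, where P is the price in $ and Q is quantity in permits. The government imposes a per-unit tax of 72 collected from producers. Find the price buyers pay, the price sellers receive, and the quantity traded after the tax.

Producers keep P_s = P_b - 72 per unit, so supply in terms of the buyer price is Qs = 2443 + P_b.
Equate demand and the shifted supply: 3008.5 - 0.5P_b = 2443 + P_b, giving 1.5P_b = 565.5, so P_b = 377.
Then P_s = 377 - 72 = 305 and Q = 3008.5 - 0.5(377) = 2820.

P_b = 377, P_s = 305, Q = 2820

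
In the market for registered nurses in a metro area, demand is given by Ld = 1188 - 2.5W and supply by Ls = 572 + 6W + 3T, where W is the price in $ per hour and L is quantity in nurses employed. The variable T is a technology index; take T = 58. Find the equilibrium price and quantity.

W* = 52, L* = 1058

With T = 58, supply is Ls = 746 + 6W.
At equilibrium Ld = Ls, so 1188 - 2.5W = 746 + 6W; collecting terms, 442 = 8.5W and W* = 52.
From the demand curve, L* = 1188 - 2.5(52) = 1058.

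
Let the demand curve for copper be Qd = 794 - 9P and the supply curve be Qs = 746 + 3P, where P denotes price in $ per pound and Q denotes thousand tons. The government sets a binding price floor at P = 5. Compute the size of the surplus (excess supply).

Surplus = 12

With P fixed at 5, quantity demanded is 749 and quantity supplied is 761.
Surplus = Qs - Qd = 761 - 749 = 12.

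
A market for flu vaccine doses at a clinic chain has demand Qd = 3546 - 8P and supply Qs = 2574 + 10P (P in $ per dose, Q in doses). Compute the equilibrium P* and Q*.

Set Qd = Qs: 3546 - 8P = 2574 + 10P, so 972 = 18P and P* = 54.
Then Q* = 3546 - 8(54) = 3114.

P* = 54, Q* = 3114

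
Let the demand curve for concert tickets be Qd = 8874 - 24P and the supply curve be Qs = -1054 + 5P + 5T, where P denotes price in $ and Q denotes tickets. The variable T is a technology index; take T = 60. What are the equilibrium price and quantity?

With T = 60, supply is Qs = -754 + 5P.
The market clears where 8874 - 24P = -754 + 5P. Rearranging, 29P = 9628, hence P* = 332.
Plugging P* into demand: Q* = 8874 - 24(332) = 906.

P* = 332, Q* = 906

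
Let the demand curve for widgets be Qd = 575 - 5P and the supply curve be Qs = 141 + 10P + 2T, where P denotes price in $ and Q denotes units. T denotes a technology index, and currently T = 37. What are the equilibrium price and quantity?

With T = 37, supply is Qs = 215 + 10P.
Equating demand and supply, 575 - 5P = 215 + 10P gives 15P = 360, so P* = 24.
Substitute back: Q* = 575 - 5(24) = 455.

P* = 24, Q* = 455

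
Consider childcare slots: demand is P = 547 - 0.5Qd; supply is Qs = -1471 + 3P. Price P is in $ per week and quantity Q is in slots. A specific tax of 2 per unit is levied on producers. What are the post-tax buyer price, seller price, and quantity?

P_b = 514.2, P_s = 512.2, Q = 65.6

Rewriting in direct form: Qd = 1094 - 2P.
The tax drives a wedge P_b - P_s = 2. Substituting P_s = P_b - 2 into supply: Qs = -1477 + 3P_b.
Market clearing requires 1094 - 2P_b = -1477 + 3P_b; hence 2571 = 5P_b and P_b = 514.2.
So P_s = 512.2 and the quantity traded is Q = 1094 - 2(514.2) = 65.6.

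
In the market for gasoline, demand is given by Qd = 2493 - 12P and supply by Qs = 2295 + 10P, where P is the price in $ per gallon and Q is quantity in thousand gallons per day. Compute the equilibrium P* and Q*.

The market clears where 2493 - 12P = 2295 + 10P. Rearranging, 22P = 198, hence P* = 9.
Then Q* = 2493 - 12(9) = 2385.

P* = 9, Q* = 2385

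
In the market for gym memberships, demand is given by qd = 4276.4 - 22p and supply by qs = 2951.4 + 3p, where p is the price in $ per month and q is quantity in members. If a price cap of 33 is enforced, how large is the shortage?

With p fixed at 33, quantity demanded is 3550.4 and quantity supplied is 3050.4.
Shortage = qd - qs = 3550.4 - 3050.4 = 500.

Shortage = 500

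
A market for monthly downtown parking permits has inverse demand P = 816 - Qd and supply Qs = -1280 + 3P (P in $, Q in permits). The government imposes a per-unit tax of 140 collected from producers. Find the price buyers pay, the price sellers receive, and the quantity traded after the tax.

In direct form, Qd = 816 - P.
The tax drives a wedge P_b - P_s = 140. Substituting P_s = P_b - 140 into supply: Qs = -1700 + 3P_b.
Equate demand and the shifted supply: 816 - P_b = -1700 + 3P_b, giving 4P_b = 2516, so P_b = 629.
So P_s = 489 and the quantity traded is Q = 816 - 629 = 187.

P_b = 629, P_s = 489, Q = 187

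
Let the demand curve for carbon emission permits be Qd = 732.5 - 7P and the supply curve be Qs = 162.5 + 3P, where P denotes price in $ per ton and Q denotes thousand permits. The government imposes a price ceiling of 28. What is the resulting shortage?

Shortage = 290

With P fixed at 28, quantity demanded is 536.5 and quantity supplied is 246.5.
Shortage = Qd - Qs = 536.5 - 246.5 = 290.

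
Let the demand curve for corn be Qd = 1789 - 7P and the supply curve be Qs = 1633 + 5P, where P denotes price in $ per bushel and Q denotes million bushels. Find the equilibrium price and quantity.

P* = 13, Q* = 1698

At equilibrium Qd = Qs, so 1789 - 7P = 1633 + 5P; collecting terms, 156 = 12P and P* = 13.
Substitute back: Q* = 1789 - 7(13) = 1698.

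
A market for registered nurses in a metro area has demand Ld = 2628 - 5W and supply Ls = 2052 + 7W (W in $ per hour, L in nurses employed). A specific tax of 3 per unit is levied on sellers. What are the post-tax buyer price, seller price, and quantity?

W_b = 49.75, W_s = 46.75, L = 2379.25

Sellers keep W_s = W_b - 3 per unit, so supply in terms of the buyer price is Ls = 2031 + 7W_b.
Set Ld = Ls: 2628 - 5W_b = 2031 + 7W_b, so 597 = 12W_b and W_b = 49.75.
Then W_s = 49.75 - 3 = 46.75 and L = 2628 - 5(49.75) = 2379.25.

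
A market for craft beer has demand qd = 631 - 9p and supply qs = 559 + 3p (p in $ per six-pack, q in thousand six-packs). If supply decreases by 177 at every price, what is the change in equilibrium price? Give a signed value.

Δp = 14.75

The market clears where 631 - 9p = 559 + 3p. Rearranging, 12p = 72, hence p* = 6.
Then q* = 631 - 9(6) = 577.
After the shift, supply is qs = 382 + 3p.
Re-solving, 12p = 249 gives p = 20.75 and q = 444.25.
Δp = 20.75 - 6 = 14.75.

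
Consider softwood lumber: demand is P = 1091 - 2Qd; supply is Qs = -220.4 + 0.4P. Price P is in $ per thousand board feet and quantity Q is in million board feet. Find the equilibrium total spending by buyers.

Rewriting in direct form: Qd = 545.5 - 0.5P.
Equating demand and supply, 545.5 - 0.5P = -220.4 + 0.4P gives 0.9P = 765.9, so P* = 851.
Substitute back: Q* = 545.5 - 0.5(851) = 120.
Total spending by buyers = P* × Q* = 851 × 120 = 102120.

Total spending by buyers = 102120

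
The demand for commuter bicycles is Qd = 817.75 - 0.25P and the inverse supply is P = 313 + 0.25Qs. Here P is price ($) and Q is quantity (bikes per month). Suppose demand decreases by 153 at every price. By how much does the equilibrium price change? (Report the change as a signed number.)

Solving each curve for Q: Qs = -1252 + 4P.
At equilibrium Qd = Qs, so 817.75 - 0.25P = -1252 + 4P; collecting terms, 2069.75 = 4.25P and P* = 487.
Plugging P* into demand: Q* = 817.75 - 0.25(487) = 696.
After the shift, demand is Qd = 664.75 - 0.25P.
New equilibrium: 1916.75 = 4.25P, so P = 451 and Q = 552.
ΔP = 451 - 487 = -36.

ΔP = -36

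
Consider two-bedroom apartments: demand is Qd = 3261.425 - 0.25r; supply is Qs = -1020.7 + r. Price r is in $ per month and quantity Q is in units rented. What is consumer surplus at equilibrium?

The market clears where 3261.425 - 0.25r = -1020.7 + r. Rearranging, 1.25r = 4282.125, hence r* = 3425.7.
Plugging r* into demand: Q* = 3261.425 - 0.25(3425.7) = 2405.
Demand choke price (Qd = 0): r = 3261.425/0.25 = 13045.7. Consumer surplus = ½ × (13045.7 - 3425.7) × 2405 = 11568050.

Consumer surplus = 11568050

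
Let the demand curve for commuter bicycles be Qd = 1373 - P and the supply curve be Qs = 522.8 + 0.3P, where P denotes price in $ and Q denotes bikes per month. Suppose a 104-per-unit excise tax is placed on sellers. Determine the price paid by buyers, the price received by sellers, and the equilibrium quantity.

P_b = 678, P_s = 574, Q = 695

The tax drives a wedge P_b - P_s = 104. Substituting P_s = P_b - 104 into supply: Qs = 491.6 + 0.3P_b.
Equate demand and the shifted supply: 1373 - P_b = 491.6 + 0.3P_b, giving 1.3P_b = 881.4, so P_b = 678.
Then P_s = 678 - 104 = 574 and Q = 1373 - 678 = 695.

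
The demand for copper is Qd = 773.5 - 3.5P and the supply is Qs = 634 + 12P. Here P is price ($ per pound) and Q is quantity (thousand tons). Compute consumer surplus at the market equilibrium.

Consumer surplus = 78652

The market clears where 773.5 - 3.5P = 634 + 12P. Rearranging, 15.5P = 139.5, hence P* = 9.
From the demand curve, Q* = 773.5 - 3.5(9) = 742.
Demand choke price (Qd = 0): P = 773.5/3.5 = 221. Consumer surplus = ½ × (221 - 9) × 742 = 78652.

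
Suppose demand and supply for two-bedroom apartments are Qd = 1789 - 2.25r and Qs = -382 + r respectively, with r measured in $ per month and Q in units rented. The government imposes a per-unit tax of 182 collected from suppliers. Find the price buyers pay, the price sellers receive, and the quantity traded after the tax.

Suppliers keep r_s = r_b - 182 per unit, so supply in terms of the buyer price is Qs = -564 + r_b.
Equate demand and the shifted supply: 1789 - 2.25r_b = -564 + r_b, giving 3.25r_b = 2353, so r_b = 724.
So r_s = 542 and the quantity traded is Q = 1789 - 2.25(724) = 160.

r_b = 724, r_s = 542, Q = 160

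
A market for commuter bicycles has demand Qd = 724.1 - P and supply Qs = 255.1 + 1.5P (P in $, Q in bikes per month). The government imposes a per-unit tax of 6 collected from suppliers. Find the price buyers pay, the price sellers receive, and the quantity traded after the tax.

P_b = 191.2, P_s = 185.2, Q = 532.9

The tax drives a wedge P_b - P_s = 6. Substituting P_s = P_b - 6 into supply: Qs = 246.1 + 1.5P_b.
Market clearing requires 724.1 - P_b = 246.1 + 1.5P_b; hence 478 = 2.5P_b and P_b = 191.2.
So P_s = 185.2 and the quantity traded is Q = 724.1 - 191.2 = 532.9.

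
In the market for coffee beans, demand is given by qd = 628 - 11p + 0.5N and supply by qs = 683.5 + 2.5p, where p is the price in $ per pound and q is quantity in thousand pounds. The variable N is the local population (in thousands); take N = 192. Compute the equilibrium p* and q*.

p* = 3, q* = 691

With N = 192, demand is qd = 724 - 11p.
Equating demand and supply, 724 - 11p = 683.5 + 2.5p gives 13.5p = 40.5, so p* = 3.
From the demand curve, q* = 724 - 11(3) = 691.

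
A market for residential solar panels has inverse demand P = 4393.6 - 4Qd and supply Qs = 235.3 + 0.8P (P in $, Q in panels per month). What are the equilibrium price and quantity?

Solving each curve for Q: Qd = 1098.4 - 0.25P.
Equating demand and supply, 1098.4 - 0.25P = 235.3 + 0.8P gives 1.05P = 863.1, so P* = 822.
Then Q* = 1098.4 - 0.25(822) = 892.9.

P* = 822, Q* = 892.9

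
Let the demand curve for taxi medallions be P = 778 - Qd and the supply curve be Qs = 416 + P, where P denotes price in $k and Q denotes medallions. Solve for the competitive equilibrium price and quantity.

In direct form, Qd = 778 - P.
At equilibrium Qd = Qs, so 778 - P = 416 + P; collecting terms, 362 = 2P and P* = 181.
From the demand curve, Q* = 778 - 181 = 597.

P* = 181, Q* = 597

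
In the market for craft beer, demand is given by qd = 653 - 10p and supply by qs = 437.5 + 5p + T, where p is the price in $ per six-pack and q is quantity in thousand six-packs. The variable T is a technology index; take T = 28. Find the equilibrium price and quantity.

With T = 28, supply is qs = 465.5 + 5p.
The market clears where 653 - 10p = 465.5 + 5p. Rearranging, 15p = 187.5, hence p* = 12.5.
Then q* = 653 - 10(12.5) = 528.

p* = 12.5, q* = 528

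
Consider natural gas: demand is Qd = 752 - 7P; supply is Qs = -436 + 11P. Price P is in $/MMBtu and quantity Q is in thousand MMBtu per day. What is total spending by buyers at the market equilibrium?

At equilibrium Qd = Qs, so 752 - 7P = -436 + 11P; collecting terms, 1188 = 18P and P* = 66.
Then Q* = 752 - 7(66) = 290.
Total spending by buyers = P* × Q* = 66 × 290 = 19140.

Total spending by buyers = 19140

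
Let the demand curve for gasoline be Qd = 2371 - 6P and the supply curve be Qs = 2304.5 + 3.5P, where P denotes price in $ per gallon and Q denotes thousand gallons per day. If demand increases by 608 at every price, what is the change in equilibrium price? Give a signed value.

The market clears where 2371 - 6P = 2304.5 + 3.5P. Rearranging, 9.5P = 66.5, hence P* = 7.
Substitute back: Q* = 2371 - 6(7) = 2329.
After the shift, demand is Qd = 2979 - 6P.
New equilibrium: 674.5 = 9.5P, so P = 71 and Q = 2553.
ΔP = 71 - 7 = 64.

ΔP = 64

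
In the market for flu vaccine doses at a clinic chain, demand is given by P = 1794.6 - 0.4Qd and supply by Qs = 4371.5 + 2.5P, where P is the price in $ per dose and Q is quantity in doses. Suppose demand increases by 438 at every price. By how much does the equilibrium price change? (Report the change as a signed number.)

Inverting to quantity form: Qd = 4486.5 - 2.5P.
The market clears where 4486.5 - 2.5P = 4371.5 + 2.5P. Rearranging, 5P = 115, hence P* = 23.
Then Q* = 4486.5 - 2.5(23) = 4429.
After the shift, demand is Qd = 4924.5 - 2.5P.
New equilibrium: 553 = 5P, so P = 110.6 and Q = 4648.
ΔP = 110.6 - 23 = 87.6.

ΔP = 87.6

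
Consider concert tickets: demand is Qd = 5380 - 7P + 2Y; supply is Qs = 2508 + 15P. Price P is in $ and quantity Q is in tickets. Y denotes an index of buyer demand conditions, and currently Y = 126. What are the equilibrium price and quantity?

With Y = 126, demand is Qd = 5632 - 7P.
Equating demand and supply, 5632 - 7P = 2508 + 15P gives 22P = 3124, so P* = 142.
Plugging P* into demand: Q* = 5632 - 7(142) = 4638.

P* = 142, Q* = 4638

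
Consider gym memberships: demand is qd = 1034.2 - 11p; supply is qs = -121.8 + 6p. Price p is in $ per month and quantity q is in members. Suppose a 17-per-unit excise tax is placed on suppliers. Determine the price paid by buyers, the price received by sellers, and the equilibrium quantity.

With a tax of 17 on suppliers, they supply based on the net price p_s = p_b - 17, so qs = -223.8 + 6p_b.
Equate demand and the shifted supply: 1034.2 - 11p_b = -223.8 + 6p_b, giving 17p_b = 1258, so p_b = 74.
Then p_s = 74 - 17 = 57 and q = 1034.2 - 11(74) = 220.2.

p_b = 74, p_s = 57, q = 220.2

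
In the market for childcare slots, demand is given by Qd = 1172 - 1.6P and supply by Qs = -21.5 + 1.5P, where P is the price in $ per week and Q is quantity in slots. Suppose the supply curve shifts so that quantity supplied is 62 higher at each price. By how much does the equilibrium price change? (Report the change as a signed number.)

Equating demand and supply, 1172 - 1.6P = -21.5 + 1.5P gives 3.1P = 1193.5, so P* = 385.
Plugging P* into demand: Q* = 1172 - 1.6(385) = 556.
After the shift, supply is Qs = 40.5 + 1.5P.
New equilibrium: 1131.5 = 3.1P, so P = 365 and Q = 588.
ΔP = 365 - 385 = -20.

ΔP = -20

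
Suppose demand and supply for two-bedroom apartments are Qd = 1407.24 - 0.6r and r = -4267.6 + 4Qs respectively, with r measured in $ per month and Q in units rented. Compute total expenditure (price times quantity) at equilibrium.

Total expenditure = 467266.8

Solving each curve for Q: Qs = 1066.9 + 0.25r.
The market clears where 1407.24 - 0.6r = 1066.9 + 0.25r. Rearranging, 0.85r = 340.34, hence r* = 400.4.
Plugging r* into demand: Q* = 1407.24 - 0.6(400.4) = 1167.
Total expenditure = r* × Q* = 400.4 × 1167 = 467266.8.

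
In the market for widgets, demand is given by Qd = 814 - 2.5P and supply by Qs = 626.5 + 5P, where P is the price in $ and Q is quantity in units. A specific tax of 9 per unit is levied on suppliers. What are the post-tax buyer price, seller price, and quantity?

P_b = 31, P_s = 22, Q = 736.5

The tax drives a wedge P_b - P_s = 9. Substituting P_s = P_b - 9 into supply: Qs = 581.5 + 5P_b.
Set Qd = Qs: 814 - 2.5P_b = 581.5 + 5P_b, so 232.5 = 7.5P_b and P_b = 31.
So P_s = 22 and the quantity traded is Q = 814 - 2.5(31) = 736.5.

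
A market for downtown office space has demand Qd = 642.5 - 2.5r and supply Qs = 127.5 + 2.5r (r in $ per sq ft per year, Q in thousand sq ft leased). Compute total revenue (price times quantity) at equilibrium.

Total revenue = 39655

Equating demand and supply, 642.5 - 2.5r = 127.5 + 2.5r gives 5r = 515, so r* = 103.
Plugging r* into demand: Q* = 642.5 - 2.5(103) = 385.
Total revenue = r* × Q* = 103 × 385 = 39655.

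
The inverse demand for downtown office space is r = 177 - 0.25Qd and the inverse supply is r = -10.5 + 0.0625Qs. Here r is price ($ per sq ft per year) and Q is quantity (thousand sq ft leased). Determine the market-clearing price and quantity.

r* = 27, Q* = 600

Solving each curve for Q: Qd = 708 - 4r and Qs = 168 + 16r.
At equilibrium Qd = Qs, so 708 - 4r = 168 + 16r; collecting terms, 540 = 20r and r* = 27.
Then Q* = 708 - 4(27) = 600.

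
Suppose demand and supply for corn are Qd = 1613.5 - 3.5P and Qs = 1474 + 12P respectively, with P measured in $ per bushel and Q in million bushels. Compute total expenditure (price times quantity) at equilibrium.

The market clears where 1613.5 - 3.5P = 1474 + 12P. Rearranging, 15.5P = 139.5, hence P* = 9.
Substitute back: Q* = 1613.5 - 3.5(9) = 1582.
Total expenditure = P* × Q* = 9 × 1582 = 14238.

Total expenditure = 14238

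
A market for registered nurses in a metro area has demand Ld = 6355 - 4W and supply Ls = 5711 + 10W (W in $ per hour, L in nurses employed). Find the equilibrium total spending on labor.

Total spending on labor = 283866

At equilibrium Ld = Ls, so 6355 - 4W = 5711 + 10W; collecting terms, 644 = 14W and W* = 46.
From the demand curve, L* = 6355 - 4(46) = 6171.
Total spending on labor = W* × L* = 46 × 6171 = 283866.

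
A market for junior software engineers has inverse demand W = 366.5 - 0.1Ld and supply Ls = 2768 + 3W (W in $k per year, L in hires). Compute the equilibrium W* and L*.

W* = 69, L* = 2975

Rewriting in direct form: Ld = 3665 - 10W.
The market clears where 3665 - 10W = 2768 + 3W. Rearranging, 13W = 897, hence W* = 69.
Substitute back: L* = 3665 - 10(69) = 2975.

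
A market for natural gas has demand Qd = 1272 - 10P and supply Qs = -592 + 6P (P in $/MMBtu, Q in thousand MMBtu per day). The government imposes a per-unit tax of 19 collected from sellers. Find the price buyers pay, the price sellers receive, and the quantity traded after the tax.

P_b = 123.625, P_s = 104.625, Q = 35.75

The tax drives a wedge P_b - P_s = 19. Substituting P_s = P_b - 19 into supply: Qs = -706 + 6P_b.
Set Qd = Qs: 1272 - 10P_b = -706 + 6P_b, so 1978 = 16P_b and P_b = 123.625.
Then P_s = 123.625 - 19 = 104.625 and Q = 1272 - 10(123.625) = 35.75.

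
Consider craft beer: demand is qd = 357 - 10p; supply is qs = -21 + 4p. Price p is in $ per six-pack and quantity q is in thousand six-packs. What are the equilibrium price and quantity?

Equating demand and supply, 357 - 10p = -21 + 4p gives 14p = 378, so p* = 27.
Plugging p* into demand: q* = 357 - 10(27) = 87.

p* = 27, q* = 87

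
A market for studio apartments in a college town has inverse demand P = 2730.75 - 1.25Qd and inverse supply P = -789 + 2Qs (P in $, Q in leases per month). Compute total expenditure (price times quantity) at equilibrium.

Total expenditure = 1491291

Rewriting in direct form: Qd = 2184.6 - 0.8P and Qs = 394.5 + 0.5P.
The market clears where 2184.6 - 0.8P = 394.5 + 0.5P. Rearranging, 1.3P = 1790.1, hence P* = 1377.
From the demand curve, Q* = 2184.6 - 0.8(1377) = 1083.
Total expenditure = P* × Q* = 1377 × 1083 = 1491291.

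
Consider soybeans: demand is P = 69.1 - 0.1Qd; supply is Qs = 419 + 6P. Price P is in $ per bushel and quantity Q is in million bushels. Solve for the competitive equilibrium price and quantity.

In direct form, Qd = 691 - 10P.
Equating demand and supply, 691 - 10P = 419 + 6P gives 16P = 272, so P* = 17.
From the demand curve, Q* = 691 - 10(17) = 521.

P* = 17, Q* = 521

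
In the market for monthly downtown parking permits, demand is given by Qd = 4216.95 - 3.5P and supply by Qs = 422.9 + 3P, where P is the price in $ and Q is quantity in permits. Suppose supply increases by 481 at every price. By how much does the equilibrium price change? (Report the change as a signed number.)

The market clears where 4216.95 - 3.5P = 422.9 + 3P. Rearranging, 6.5P = 3794.05, hence P* = 583.7.
Substitute back: Q* = 4216.95 - 3.5(583.7) = 2174.
After the shift, supply is Qs = 903.9 + 3P.
Re-solving, 6.5P = 3313.05 gives P = 509.7 and Q = 2433.
ΔP = 509.7 - 583.7 = -74.

ΔP = -74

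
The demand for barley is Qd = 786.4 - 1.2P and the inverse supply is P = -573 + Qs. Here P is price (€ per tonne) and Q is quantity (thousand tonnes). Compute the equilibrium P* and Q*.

P* = 97, Q* = 670

Rewriting in direct form: Qs = 573 + P.
Equating demand and supply, 786.4 - 1.2P = 573 + P gives 2.2P = 213.4, so P* = 97.
Substitute back: Q* = 786.4 - 1.2(97) = 670.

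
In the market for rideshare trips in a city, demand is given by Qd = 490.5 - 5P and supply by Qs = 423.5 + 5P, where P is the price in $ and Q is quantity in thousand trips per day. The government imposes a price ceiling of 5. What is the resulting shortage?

With P fixed at 5, quantity demanded is 465.5 and quantity supplied is 448.5.
Shortage = Qd - Qs = 465.5 - 448.5 = 17.

Shortage = 17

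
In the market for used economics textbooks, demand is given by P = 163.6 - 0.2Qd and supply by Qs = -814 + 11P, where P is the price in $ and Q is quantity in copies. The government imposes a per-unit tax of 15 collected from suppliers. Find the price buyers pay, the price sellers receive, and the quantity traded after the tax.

P_b = 112.3125, P_s = 97.3125, Q = 256.4375

In direct form, Qd = 818 - 5P.
With a tax of 15 on suppliers, they supply based on the net price P_s = P_b - 15, so Qs = -979 + 11P_b.
Equate demand and the shifted supply: 818 - 5P_b = -979 + 11P_b, giving 16P_b = 1797, so P_b = 112.3125.
Then P_s = 112.3125 - 15 = 97.3125 and Q = 818 - 5(112.3125) = 256.4375.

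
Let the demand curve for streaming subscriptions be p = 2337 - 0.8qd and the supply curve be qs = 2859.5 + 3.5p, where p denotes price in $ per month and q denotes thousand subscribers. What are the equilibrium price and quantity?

p* = 13, q* = 2905

Solving each curve for q: qd = 2921.25 - 1.25p.
Set qd = qs: 2921.25 - 1.25p = 2859.5 + 3.5p, so 61.75 = 4.75p and p* = 13.
Substitute back: q* = 2921.25 - 1.25(13) = 2905.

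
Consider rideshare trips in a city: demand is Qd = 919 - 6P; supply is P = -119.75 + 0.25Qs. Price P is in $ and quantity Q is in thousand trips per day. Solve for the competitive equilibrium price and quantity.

P* = 44, Q* = 655

Rewriting in direct form: Qs = 479 + 4P.
The market clears where 919 - 6P = 479 + 4P. Rearranging, 10P = 440, hence P* = 44.
Plugging P* into demand: Q* = 919 - 6(44) = 655.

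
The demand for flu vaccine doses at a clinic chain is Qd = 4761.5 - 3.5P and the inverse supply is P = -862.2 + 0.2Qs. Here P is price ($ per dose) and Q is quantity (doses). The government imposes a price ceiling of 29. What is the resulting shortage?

In direct form, Qs = 4311 + 5P.
Evaluating both curves at the ceiling price 29 gives Qd = 4660, Qs = 4456.
Shortage = Qd - Qs = 4660 - 4456 = 204.

Shortage = 204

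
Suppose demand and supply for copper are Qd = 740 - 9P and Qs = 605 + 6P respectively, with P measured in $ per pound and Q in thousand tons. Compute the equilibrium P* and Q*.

Set Qd = Qs: 740 - 9P = 605 + 6P, so 135 = 15P and P* = 9.
Substitute back: Q* = 740 - 9(9) = 659.

P* = 9, Q* = 659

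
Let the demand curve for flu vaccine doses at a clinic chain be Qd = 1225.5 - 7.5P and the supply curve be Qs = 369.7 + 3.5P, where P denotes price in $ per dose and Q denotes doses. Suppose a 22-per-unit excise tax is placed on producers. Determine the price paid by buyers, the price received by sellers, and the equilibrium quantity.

P_b = 84.8, P_s = 62.8, Q = 589.5

The tax drives a wedge P_b - P_s = 22. Substituting P_s = P_b - 22 into supply: Qs = 292.7 + 3.5P_b.
Market clearing requires 1225.5 - 7.5P_b = 292.7 + 3.5P_b; hence 932.8 = 11P_b and P_b = 84.8.
So P_s = 62.8 and the quantity traded is Q = 1225.5 - 7.5(84.8) = 589.5.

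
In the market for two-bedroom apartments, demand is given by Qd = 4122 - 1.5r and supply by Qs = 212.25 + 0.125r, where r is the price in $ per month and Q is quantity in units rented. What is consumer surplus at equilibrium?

Consumer surplus = 87723

At equilibrium Qd = Qs, so 4122 - 1.5r = 212.25 + 0.125r; collecting terms, 3909.75 = 1.625r and r* = 2406.
Substitute back: Q* = 4122 - 1.5(2406) = 513.
Demand choke price (Qd = 0): r = 4122/1.5 = 2748. Consumer surplus = ½ × (2748 - 2406) × 513 = 87723.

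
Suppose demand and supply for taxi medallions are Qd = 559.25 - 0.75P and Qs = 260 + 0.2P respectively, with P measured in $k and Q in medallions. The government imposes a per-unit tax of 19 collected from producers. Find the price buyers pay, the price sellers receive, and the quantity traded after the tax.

The tax drives a wedge P_b - P_s = 19. Substituting P_s = P_b - 19 into supply: Qs = 256.2 + 0.2P_b.
Market clearing requires 559.25 - 0.75P_b = 256.2 + 0.2P_b; hence 303.05 = 0.95P_b and P_b = 319.
Then P_s = 319 - 19 = 300 and Q = 559.25 - 0.75(319) = 320.

P_b = 319, P_s = 300, Q = 320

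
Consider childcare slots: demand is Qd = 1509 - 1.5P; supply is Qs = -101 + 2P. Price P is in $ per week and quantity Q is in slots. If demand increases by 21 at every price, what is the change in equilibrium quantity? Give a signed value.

ΔQ = 12

The market clears where 1509 - 1.5P = -101 + 2P. Rearranging, 3.5P = 1610, hence P* = 460.
Plugging P* into demand: Q* = 1509 - 1.5(460) = 819.
After the shift, demand is Qd = 1530 - 1.5P.
The new intersection has 1631 = 3.5P, i.e. P = 466, Q = 831.
ΔQ = 831 - 819 = 12.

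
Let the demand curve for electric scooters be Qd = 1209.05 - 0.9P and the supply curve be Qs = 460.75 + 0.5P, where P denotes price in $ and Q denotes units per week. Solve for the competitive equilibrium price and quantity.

At equilibrium Qd = Qs, so 1209.05 - 0.9P = 460.75 + 0.5P; collecting terms, 748.3 = 1.4P and P* = 534.5.
From the demand curve, Q* = 1209.05 - 0.9(534.5) = 728.

P* = 534.5, Q* = 728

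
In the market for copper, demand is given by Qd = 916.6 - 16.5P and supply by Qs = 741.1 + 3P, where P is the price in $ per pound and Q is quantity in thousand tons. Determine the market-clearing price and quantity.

At equilibrium Qd = Qs, so 916.6 - 16.5P = 741.1 + 3P; collecting terms, 175.5 = 19.5P and P* = 9.
Substitute back: Q* = 916.6 - 16.5(9) = 768.1.

P* = 9, Q* = 768.1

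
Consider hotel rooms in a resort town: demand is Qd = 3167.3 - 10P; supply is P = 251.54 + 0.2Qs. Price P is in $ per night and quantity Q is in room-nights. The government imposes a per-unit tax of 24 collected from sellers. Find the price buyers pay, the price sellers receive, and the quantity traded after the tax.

Inverting to quantity form: Qs = -1257.7 + 5P.
With a tax of 24 on sellers, they supply based on the net price P_s = P_b - 24, so Qs = -1377.7 + 5P_b.
Market clearing requires 3167.3 - 10P_b = -1377.7 + 5P_b; hence 4545 = 15P_b and P_b = 303.
So P_s = 279 and the quantity traded is Q = 3167.3 - 10(303) = 137.3.

P_b = 303, P_s = 279, Q = 137.3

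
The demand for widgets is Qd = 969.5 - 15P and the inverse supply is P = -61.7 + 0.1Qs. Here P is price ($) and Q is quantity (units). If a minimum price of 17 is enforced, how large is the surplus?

Surplus = 72.5

Inverting to quantity form: Qs = 617 + 10P.
Evaluating both curves at the floor price 17 gives Qd = 714.5, Qs = 787.
Surplus = Qs - Qd = 787 - 714.5 = 72.5.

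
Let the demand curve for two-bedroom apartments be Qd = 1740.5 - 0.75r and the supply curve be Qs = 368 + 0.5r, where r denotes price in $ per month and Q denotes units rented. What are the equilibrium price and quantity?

r* = 1098, Q* = 917

The market clears where 1740.5 - 0.75r = 368 + 0.5r. Rearranging, 1.25r = 1372.5, hence r* = 1098.
From the demand curve, Q* = 1740.5 - 0.75(1098) = 917.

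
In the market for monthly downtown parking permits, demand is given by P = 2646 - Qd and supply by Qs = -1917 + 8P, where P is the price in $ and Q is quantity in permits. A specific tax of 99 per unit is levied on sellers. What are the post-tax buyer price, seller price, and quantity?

Rewriting in direct form: Qd = 2646 - P.
With a tax of 99 on sellers, they supply based on the net price P_s = P_b - 99, so Qs = -2709 + 8P_b.
Equate demand and the shifted supply: 2646 - P_b = -2709 + 8P_b, giving 9P_b = 5355, so P_b = 595.
So P_s = 496 and the quantity traded is Q = 2646 - 595 = 2051.

P_b = 595, P_s = 496, Q = 2051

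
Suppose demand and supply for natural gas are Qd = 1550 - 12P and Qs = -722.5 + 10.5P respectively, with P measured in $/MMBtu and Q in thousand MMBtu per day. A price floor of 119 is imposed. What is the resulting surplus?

With P fixed at 119, quantity demanded is 122 and quantity supplied is 527.
Surplus = Qs - Qd = 527 - 122 = 405.

Surplus = 405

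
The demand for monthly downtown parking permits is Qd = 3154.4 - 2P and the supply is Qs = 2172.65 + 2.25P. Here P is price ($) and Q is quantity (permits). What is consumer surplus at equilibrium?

Consumer surplus = 1812254.44

Equating demand and supply, 3154.4 - 2P = 2172.65 + 2.25P gives 4.25P = 981.75, so P* = 231.
Then Q* = 3154.4 - 2(231) = 2692.4.
Demand choke price (Qd = 0): P = 3154.4/2 = 1577.2. Consumer surplus = ½ × (1577.2 - 231) × 2692.4 = 1812254.44.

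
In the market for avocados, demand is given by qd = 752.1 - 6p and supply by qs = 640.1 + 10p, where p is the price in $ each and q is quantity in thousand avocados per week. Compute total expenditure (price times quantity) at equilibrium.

Set qd = qs: 752.1 - 6p = 640.1 + 10p, so 112 = 16p and p* = 7.
Substitute back: q* = 752.1 - 6(7) = 710.1.
Total expenditure = p* × q* = 7 × 710.1 = 4970.7.

Total expenditure = 4970.7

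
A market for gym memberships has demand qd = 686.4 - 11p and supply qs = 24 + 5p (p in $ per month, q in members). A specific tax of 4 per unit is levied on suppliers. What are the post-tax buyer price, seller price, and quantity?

p_b = 42.65, p_s = 38.65, q = 217.25

With a tax of 4 on suppliers, they supply based on the net price p_s = p_b - 4, so qs = 4 + 5p_b.
Set qd = qs: 686.4 - 11p_b = 4 + 5p_b, so 682.4 = 16p_b and p_b = 42.65.
So p_s = 38.65 and the quantity traded is q = 686.4 - 11(42.65) = 217.25.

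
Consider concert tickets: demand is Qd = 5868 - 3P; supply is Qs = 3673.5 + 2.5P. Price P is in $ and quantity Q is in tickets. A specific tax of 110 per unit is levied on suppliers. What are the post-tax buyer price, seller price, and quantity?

With a tax of 110 on suppliers, they supply based on the net price P_s = P_b - 110, so Qs = 3398.5 + 2.5P_b.
Set Qd = Qs: 5868 - 3P_b = 3398.5 + 2.5P_b, so 2469.5 = 5.5P_b and P_b = 449.
Then P_s = 449 - 110 = 339 and Q = 5868 - 3(449) = 4521.

P_b = 449, P_s = 339, Q = 4521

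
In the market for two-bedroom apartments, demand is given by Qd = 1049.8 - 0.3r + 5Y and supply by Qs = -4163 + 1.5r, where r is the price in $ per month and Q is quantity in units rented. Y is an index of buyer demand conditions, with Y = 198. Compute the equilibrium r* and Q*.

r* = 3446, Q* = 1006

With Y = 198, demand is Qd = 2039.8 - 0.3r.
At equilibrium Qd = Qs, so 2039.8 - 0.3r = -4163 + 1.5r; collecting terms, 6202.8 = 1.8r and r* = 3446.
From the demand curve, Q* = 2039.8 - 0.3(3446) = 1006.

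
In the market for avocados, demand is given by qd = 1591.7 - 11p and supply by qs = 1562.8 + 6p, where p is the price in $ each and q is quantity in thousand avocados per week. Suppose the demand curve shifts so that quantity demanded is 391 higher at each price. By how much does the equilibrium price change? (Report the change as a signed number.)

Equating demand and supply, 1591.7 - 11p = 1562.8 + 6p gives 17p = 28.9, so p* = 1.7.
From the demand curve, q* = 1591.7 - 11(1.7) = 1573.
After the shift, demand is qd = 1982.7 - 11p.
New equilibrium: 419.9 = 17p, so p = 24.7 and q = 1711.
Δp = 24.7 - 1.7 = 23.

Δp = 23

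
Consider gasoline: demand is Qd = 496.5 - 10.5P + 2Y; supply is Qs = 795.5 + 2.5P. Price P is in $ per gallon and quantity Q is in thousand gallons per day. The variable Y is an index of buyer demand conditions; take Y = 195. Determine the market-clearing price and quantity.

P* = 7, Q* = 813

With Y = 195, demand is Qd = 886.5 - 10.5P.
At equilibrium Qd = Qs, so 886.5 - 10.5P = 795.5 + 2.5P; collecting terms, 91 = 13P and P* = 7.
From the demand curve, Q* = 886.5 - 10.5(7) = 813.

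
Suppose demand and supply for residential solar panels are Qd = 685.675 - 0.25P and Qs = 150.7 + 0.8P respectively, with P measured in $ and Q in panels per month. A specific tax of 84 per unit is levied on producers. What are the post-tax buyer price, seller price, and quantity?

P_b = 573.5, P_s = 489.5, Q = 542.3

Producers keep P_s = P_b - 84 per unit, so supply in terms of the buyer price is Qs = 83.5 + 0.8P_b.
Set Qd = Qs: 685.675 - 0.25P_b = 83.5 + 0.8P_b, so 602.175 = 1.05P_b and P_b = 573.5.
So P_s = 489.5 and the quantity traded is Q = 685.675 - 0.25(573.5) = 542.3.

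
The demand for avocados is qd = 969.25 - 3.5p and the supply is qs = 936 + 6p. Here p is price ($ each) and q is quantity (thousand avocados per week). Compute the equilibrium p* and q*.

p* = 3.5, q* = 957

At equilibrium qd = qs, so 969.25 - 3.5p = 936 + 6p; collecting terms, 33.25 = 9.5p and p* = 3.5.
Then q* = 969.25 - 3.5(3.5) = 957.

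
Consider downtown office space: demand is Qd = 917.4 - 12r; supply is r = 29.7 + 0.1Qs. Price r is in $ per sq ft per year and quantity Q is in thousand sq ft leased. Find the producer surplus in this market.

In direct form, Qs = -297 + 10r.
At equilibrium Qd = Qs, so 917.4 - 12r = -297 + 10r; collecting terms, 1214.4 = 22r and r* = 55.2.
From the demand curve, Q* = 917.4 - 12(55.2) = 255.
Supply choke price (Qs = 0): r = 29.7. Producer surplus = ½ × (55.2 - 29.7) × 255 = 3251.25.

Producer surplus = 3251.25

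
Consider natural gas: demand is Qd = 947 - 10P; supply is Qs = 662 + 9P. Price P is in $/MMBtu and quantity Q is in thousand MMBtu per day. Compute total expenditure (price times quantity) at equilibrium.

Set Qd = Qs: 947 - 10P = 662 + 9P, so 285 = 19P and P* = 15.
Substitute back: Q* = 947 - 10(15) = 797.
Total expenditure = P* × Q* = 15 × 797 = 11955.

Total expenditure = 11955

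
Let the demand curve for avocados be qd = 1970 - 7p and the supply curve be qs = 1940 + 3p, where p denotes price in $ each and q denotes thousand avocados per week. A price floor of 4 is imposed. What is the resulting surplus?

Surplus = 10

At p = 4: qd = 1942 and qs = 1952.
Surplus = qs - qd = 1952 - 1942 = 10.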